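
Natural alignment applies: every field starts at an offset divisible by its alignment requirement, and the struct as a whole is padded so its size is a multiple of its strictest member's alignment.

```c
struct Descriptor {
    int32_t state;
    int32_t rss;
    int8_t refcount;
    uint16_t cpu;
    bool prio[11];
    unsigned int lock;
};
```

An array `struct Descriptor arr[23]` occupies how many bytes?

644

@0: state [4B, align 4] → 4
@4: rss [4B, align 4] → 8
@8: refcount [1B, align 1] → 9
+1 pad (align 2)
@10: cpu [2B, align 2] → 12
@12: prio [11B, align 1] → 23
+1 pad (align 4)
@24: lock [4B, align 4] → 28
size 28, align 4
array of 23: 23 × 28 = 644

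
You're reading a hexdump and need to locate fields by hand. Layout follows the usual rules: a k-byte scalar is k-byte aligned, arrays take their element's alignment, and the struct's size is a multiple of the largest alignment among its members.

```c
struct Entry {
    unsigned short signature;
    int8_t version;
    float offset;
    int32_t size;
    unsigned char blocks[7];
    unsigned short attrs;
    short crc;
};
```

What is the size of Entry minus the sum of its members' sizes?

2

signature at 0 (size 2, align 2) → ends 2
version at 2 (size 1, align 1) → ends 3
pad 1 to align 4 for offset
offset at 4 (size 4, align 4) → ends 8
size at 8 (size 4, align 4) → ends 12
blocks at 12 (size 7, align 1) → ends 19
pad 1 to align 2 for attrs
attrs at 20 (size 2, align 2) → ends 22
crc at 22 (size 2, align 2) → ends 24
total 24 bytes, alignment 4
data bytes 22, size 24 → padding 2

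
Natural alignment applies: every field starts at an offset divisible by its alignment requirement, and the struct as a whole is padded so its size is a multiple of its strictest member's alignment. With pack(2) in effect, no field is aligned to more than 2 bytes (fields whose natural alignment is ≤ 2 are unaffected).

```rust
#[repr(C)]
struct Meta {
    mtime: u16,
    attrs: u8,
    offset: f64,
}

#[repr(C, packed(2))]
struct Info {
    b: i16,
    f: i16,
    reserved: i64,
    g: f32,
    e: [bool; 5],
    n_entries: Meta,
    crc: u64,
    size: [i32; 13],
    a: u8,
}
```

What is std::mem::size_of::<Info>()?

Meta: @0: mtime [2B, align 2] → 2; @2: attrs [1B, align 1] → 3; +5 pad (align 8); @8: offset [8B, align 8] → 16; size 16, align 8
@0: b [2B, align 2] → 2
@2: f [2B, align 2] → 4
@4: reserved [8B, align 2] → 12
@12: g [4B, align 2] → 16
@16: e [5B, align 1] → 21
+1 pad (align 2)
@22: n_entries [16B, align 2] → 38
@38: crc [8B, align 2] → 46
@46: size [52B, align 2] → 98
@98: a [1B, align 1] → 99
+1 tail pad (align 2)
size 100, align 2

100 bytes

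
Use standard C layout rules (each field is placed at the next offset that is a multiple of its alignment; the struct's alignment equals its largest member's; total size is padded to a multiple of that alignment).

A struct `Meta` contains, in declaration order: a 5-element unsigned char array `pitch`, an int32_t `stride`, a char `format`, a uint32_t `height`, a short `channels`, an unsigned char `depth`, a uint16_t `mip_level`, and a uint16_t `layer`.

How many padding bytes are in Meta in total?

7

pitch at 0 (size 5, align 1) → ends 5
pad 3 to align 4 for stride
stride at 8 (size 4, align 4) → ends 12
format at 12 (size 1, align 1) → ends 13
pad 3 to align 4 for height
height at 16 (size 4, align 4) → ends 20
channels at 20 (size 2, align 2) → ends 22
depth at 22 (size 1, align 1) → ends 23
pad 1 to align 2 for mip_level
mip_level at 24 (size 2, align 2) → ends 26
layer at 26 (size 2, align 2) → ends 28
total 28 bytes, alignment 4
data bytes 21, size 28 → padding 7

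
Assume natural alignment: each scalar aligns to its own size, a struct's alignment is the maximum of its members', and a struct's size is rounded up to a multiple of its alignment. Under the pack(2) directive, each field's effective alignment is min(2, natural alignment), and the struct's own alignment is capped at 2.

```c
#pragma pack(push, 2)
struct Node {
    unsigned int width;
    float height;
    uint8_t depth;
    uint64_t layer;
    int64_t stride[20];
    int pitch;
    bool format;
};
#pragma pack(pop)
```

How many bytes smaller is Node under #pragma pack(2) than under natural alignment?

natural layout:
  @0: width [4B, align 4] → 4
  @4: height [4B, align 4] → 8
  @8: depth [1B, align 1] → 9
  +7 pad (align 8)
  @16: layer [8B, align 8] → 24
  @24: stride [160B, align 8] → 184
  @184: pitch [4B, align 4] → 188
  @188: format [1B, align 1] → 189
  +3 tail pad (align 8)
  size 192, align 8
packed(2) layout:
  @0: width [4B, align 2] → 4
  @4: height [4B, align 2] → 8
  @8: depth [1B, align 1] → 9
  +1 pad (align 2)
  @10: layer [8B, align 2] → 18
  @18: stride [160B, align 2] → 178
  @178: pitch [4B, align 2] → 182
  @182: format [1B, align 1] → 183
  +1 tail pad (align 2)
  size 184, align 2
192 − 184 = 8

8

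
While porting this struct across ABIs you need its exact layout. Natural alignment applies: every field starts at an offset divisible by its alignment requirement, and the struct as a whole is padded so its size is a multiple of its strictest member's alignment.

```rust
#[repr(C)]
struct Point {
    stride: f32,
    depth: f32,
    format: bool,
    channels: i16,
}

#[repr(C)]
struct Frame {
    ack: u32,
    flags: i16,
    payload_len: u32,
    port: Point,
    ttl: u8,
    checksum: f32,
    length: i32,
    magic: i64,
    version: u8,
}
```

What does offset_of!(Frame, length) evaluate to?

32

Point: @0: stride [4B, align 4] → 4; @4: depth [4B, align 4] → 8; @8: format [1B, align 1] → 9; +1 pad (align 2); @10: channels [2B, align 2] → 12; size 12, align 4
@0: ack [4B, align 4] → 4
@4: flags [2B, align 2] → 6
+2 pad (align 4)
@8: payload_len [4B, align 4] → 12
@12: port [12B, align 4] → 24
@24: ttl [1B, align 1] → 25
+3 pad (align 4)
@28: checksum [4B, align 4] → 32
@32: length [4B, align 4] → 36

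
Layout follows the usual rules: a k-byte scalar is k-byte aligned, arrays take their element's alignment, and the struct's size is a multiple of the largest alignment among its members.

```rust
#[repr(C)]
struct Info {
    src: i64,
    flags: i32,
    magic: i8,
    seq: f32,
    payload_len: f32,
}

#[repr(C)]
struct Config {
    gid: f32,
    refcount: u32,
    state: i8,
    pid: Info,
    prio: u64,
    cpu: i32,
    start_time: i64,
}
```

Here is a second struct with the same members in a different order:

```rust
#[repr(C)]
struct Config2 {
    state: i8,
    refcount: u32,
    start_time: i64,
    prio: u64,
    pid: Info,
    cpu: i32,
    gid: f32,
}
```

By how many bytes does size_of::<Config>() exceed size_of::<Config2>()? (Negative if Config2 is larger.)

8

Info: 0..8  src  (8B, 8-aligned); 8..12  flags  (4B, 4-aligned); 12..13  magic  (1B, 1-aligned); 13..16  -- padding (3B); 16..20  seq  (4B, 4-aligned); 20..24  payload_len  (4B, 4-aligned); sizeof = 24, alignof = 8
0..4  gid  (4B, 4-aligned)
4..8  refcount  (4B, 4-aligned)
8..9  state  (1B, 1-aligned)
9..16  -- padding (7B)
16..40  pid  (24B, 8-aligned)
40..48  prio  (8B, 8-aligned)
48..52  cpu  (4B, 4-aligned)
52..56  -- padding (4B)
56..64  start_time  (8B, 8-aligned)
sizeof = 64, alignof = 8
— Config2 —
0..1  state  (1B, 1-aligned)
1..4  -- padding (3B)
4..8  refcount  (4B, 4-aligned)
8..16  start_time  (8B, 8-aligned)
16..24  prio  (8B, 8-aligned)
24..48  pid  (24B, 8-aligned)
48..52  cpu  (4B, 4-aligned)
52..56  gid  (4B, 4-aligned)
sizeof = 56, alignof = 8
64 − 56 = 8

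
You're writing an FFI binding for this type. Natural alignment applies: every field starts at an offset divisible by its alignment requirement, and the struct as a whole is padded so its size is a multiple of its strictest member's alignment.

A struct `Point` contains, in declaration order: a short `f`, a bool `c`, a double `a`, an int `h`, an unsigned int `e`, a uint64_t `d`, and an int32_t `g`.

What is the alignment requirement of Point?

member alignments: f=2, c=1, a=8, h=4, e=4, d=8, g=4
max = 8

8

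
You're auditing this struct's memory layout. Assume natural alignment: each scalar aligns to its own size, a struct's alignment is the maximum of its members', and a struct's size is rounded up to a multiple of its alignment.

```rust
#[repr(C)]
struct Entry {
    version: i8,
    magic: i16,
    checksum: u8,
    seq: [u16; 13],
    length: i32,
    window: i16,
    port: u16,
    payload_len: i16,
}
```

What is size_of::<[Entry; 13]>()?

572

@0: version [1B, align 1] → 1
+1 pad (align 2)
@2: magic [2B, align 2] → 4
@4: checksum [1B, align 1] → 5
+1 pad (align 2)
@6: seq [26B, align 2] → 32
@32: length [4B, align 4] → 36
@36: window [2B, align 2] → 38
@38: port [2B, align 2] → 40
@40: payload_len [2B, align 2] → 42
+2 tail pad (align 4)
size 44, align 4
array of 13: 13 × 44 = 572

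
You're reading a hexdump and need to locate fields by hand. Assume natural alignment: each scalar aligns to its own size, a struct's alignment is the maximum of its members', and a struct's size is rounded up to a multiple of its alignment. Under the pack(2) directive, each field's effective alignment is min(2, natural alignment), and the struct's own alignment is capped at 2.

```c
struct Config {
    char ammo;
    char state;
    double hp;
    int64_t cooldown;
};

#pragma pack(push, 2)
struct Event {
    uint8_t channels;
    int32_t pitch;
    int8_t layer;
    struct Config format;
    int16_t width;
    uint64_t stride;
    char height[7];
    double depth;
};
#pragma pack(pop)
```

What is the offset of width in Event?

32

Config: ammo at 0 (size 1, align 1) → ends 1; state at 1 (size 1, align 1) → ends 2; pad 6 to align 8 for hp; hp at 8 (size 8, align 8) → ends 16; cooldown at 16 (size 8, align 8) → ends 24; total 24 bytes, alignment 8
channels at 0 (size 1, align 1) → ends 1
pad 1 to align 2 for pitch
pitch at 2 (size 4, align 2) → ends 6
layer at 6 (size 1, align 1) → ends 7
pad 1 to align 2 for format
format at 8 (size 24, align 2) → ends 32
width at 32 (size 2, align 2) → ends 34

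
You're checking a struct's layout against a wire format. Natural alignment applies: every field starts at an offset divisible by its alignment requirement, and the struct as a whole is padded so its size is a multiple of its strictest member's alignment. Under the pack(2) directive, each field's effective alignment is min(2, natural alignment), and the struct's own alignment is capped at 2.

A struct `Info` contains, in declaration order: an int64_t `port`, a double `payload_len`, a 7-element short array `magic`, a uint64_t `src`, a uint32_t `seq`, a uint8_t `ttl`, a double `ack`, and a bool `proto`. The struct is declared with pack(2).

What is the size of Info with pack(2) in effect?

54

port at 0 (size 8, align 2) → ends 8
payload_len at 8 (size 8, align 2) → ends 16
magic at 16 (size 14, align 2) → ends 30
src at 30 (size 8, align 2) → ends 38
seq at 38 (size 4, align 2) → ends 42
ttl at 42 (size 1, align 1) → ends 43
pad 1 to align 2 for ack
ack at 44 (size 8, align 2) → ends 52
proto at 52 (size 1, align 1) → ends 53
tail pad 1 to reach multiple of 2
total 54 bytes, alignment 2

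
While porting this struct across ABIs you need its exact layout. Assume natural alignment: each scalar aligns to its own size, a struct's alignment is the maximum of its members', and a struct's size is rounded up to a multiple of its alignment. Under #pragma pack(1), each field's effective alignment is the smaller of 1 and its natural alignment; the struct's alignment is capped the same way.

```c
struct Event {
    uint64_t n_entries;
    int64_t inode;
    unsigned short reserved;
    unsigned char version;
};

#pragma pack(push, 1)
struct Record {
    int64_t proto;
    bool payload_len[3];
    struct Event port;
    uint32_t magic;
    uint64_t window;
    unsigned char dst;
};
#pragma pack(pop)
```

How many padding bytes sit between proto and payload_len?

Event: @0: n_entries [8B, align 8] → 8; @8: inode [8B, align 8] → 16; @16: reserved [2B, align 2] → 18; @18: version [1B, align 1] → 19; +5 tail pad (align 8); size 24, align 8
@0: proto [8B, align 1] → 8
@8: payload_len [3B, align 1] → 11

0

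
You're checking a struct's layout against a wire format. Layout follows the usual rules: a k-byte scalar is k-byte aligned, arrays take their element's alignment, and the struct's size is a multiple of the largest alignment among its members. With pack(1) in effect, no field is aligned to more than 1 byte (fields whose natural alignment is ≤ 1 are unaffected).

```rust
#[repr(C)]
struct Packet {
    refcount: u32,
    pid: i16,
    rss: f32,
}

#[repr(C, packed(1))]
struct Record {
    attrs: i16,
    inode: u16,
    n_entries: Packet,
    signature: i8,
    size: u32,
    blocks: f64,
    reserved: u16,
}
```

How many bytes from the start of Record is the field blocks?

21

Packet: 0..4  refcount  (4B, 4-aligned); 4..6  pid  (2B, 2-aligned); 6..8  -- padding (2B); 8..12  rss  (4B, 4-aligned); sizeof = 12, alignof = 4
0..2  attrs  (2B, 1-aligned)
2..4  inode  (2B, 1-aligned)
4..16  n_entries  (12B, 1-aligned)
16..17  signature  (1B, 1-aligned)
17..21  size  (4B, 1-aligned)
21..29  blocks  (8B, 1-aligned)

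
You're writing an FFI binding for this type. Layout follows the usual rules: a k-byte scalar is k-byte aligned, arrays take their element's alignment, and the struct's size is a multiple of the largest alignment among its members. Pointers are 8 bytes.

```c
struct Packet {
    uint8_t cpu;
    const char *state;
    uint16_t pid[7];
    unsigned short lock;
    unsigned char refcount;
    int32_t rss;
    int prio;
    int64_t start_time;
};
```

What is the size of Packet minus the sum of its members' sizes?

14

cpu at 0 (size 1, align 1) → ends 1
pad 7 to align 8 for state
state at 8 (size 8, align 8) → ends 16
pid at 16 (size 14, align 2) → ends 30
lock at 30 (size 2, align 2) → ends 32
refcount at 32 (size 1, align 1) → ends 33
pad 3 to align 4 for rss
rss at 36 (size 4, align 4) → ends 40
prio at 40 (size 4, align 4) → ends 44
pad 4 to align 8 for start_time
start_time at 48 (size 8, align 8) → ends 56
total 56 bytes, alignment 8
data bytes 42, size 56 → padding 14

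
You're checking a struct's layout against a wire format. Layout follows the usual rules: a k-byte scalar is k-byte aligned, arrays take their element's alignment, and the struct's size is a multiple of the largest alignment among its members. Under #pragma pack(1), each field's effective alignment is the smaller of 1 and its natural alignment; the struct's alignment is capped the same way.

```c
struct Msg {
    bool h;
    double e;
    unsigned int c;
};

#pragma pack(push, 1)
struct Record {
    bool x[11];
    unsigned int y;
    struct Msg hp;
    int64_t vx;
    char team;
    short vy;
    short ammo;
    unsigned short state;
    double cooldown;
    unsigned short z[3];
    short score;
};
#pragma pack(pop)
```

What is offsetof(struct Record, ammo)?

50

Msg: 0..1  h  (1B, 1-aligned); 1..8  -- padding (7B); 8..16  e  (8B, 8-aligned); 16..20  c  (4B, 4-aligned); 20..24  -- tail padding (4B); sizeof = 24, alignof = 8
0..11  x  (11B, 1-aligned)
11..15  y  (4B, 1-aligned)
15..39  hp  (24B, 1-aligned)
39..47  vx  (8B, 1-aligned)
47..48  team  (1B, 1-aligned)
48..50  vy  (2B, 1-aligned)
50..52  ammo  (2B, 1-aligned)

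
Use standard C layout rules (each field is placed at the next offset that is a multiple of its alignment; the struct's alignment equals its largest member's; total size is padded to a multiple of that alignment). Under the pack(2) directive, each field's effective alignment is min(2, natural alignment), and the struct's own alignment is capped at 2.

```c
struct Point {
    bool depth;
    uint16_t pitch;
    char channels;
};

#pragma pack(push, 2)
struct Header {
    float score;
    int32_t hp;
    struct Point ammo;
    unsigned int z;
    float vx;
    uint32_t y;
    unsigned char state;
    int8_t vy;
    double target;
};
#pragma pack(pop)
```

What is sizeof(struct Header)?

Point: @0: depth [1B, align 1] → 1; +1 pad (align 2); @2: pitch [2B, align 2] → 4; @4: channels [1B, align 1] → 5; +1 tail pad (align 2); size 6, align 2
@0: score [4B, align 2] → 4
@4: hp [4B, align 2] → 8
@8: ammo [6B, align 2] → 14
@14: z [4B, align 2] → 18
@18: vx [4B, align 2] → 22
@22: y [4B, align 2] → 26
@26: state [1B, align 1] → 27
@27: vy [1B, align 1] → 28
@28: target [8B, align 2] → 36
size 36, align 2

36 bytes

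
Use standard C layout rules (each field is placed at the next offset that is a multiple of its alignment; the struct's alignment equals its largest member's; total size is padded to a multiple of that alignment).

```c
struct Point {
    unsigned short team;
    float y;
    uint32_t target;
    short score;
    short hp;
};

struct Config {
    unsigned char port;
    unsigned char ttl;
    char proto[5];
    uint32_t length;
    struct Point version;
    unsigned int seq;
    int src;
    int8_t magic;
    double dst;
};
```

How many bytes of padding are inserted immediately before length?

1

Point: @0: team [2B, align 2] → 2; +2 pad (align 4); @4: y [4B, align 4] → 8; @8: target [4B, align 4] → 12; @12: score [2B, align 2] → 14; @14: hp [2B, align 2] → 16; size 16, align 4
@0: port [1B, align 1] → 1
@1: ttl [1B, align 1] → 2
@2: proto [5B, align 1] → 7
+1 pad (align 4)
@8: length [4B, align 4] → 12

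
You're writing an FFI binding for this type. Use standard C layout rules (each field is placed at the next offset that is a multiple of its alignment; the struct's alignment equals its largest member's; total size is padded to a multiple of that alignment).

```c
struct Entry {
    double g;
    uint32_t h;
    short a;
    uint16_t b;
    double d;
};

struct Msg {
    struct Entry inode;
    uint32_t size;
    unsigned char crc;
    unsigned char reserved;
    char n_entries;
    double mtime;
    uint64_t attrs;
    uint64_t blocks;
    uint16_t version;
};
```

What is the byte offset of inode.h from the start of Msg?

8

Entry: @0: g [8B, align 8] → 8; @8: h [4B, align 4] → 12; @12: a [2B, align 2] → 14; @14: b [2B, align 2] → 16; @16: d [8B, align 8] → 24; size 24, align 8
@0: inode [24B, align 8] → 24
within Entry: h at 8
0 + 8 = 8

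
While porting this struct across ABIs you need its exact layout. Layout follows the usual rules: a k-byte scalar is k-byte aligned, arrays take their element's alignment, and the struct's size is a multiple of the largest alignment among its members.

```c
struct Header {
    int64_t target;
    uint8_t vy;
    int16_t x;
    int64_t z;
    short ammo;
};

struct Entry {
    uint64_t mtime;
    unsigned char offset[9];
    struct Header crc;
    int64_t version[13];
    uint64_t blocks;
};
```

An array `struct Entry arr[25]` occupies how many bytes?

4200

Header: @0: target [8B, align 8] → 8; @8: vy [1B, align 1] → 9; +1 pad (align 2); @10: x [2B, align 2] → 12; +4 pad (align 8); @16: z [8B, align 8] → 24; @24: ammo [2B, align 2] → 26; +6 tail pad (align 8); size 32, align 8
@0: mtime [8B, align 8] → 8
@8: offset [9B, align 1] → 17
+7 pad (align 8)
@24: crc [32B, align 8] → 56
@56: version [104B, align 8] → 160
@160: blocks [8B, align 8] → 168
size 168, align 8
array of 25: 25 × 168 = 4200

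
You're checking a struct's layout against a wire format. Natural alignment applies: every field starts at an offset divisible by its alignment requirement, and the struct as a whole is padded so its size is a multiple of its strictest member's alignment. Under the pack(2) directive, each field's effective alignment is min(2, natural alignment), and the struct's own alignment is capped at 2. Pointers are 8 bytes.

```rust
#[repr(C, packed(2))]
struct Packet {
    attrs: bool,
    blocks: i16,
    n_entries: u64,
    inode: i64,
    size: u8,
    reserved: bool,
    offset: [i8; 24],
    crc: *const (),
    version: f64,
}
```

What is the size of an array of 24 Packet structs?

0..1  attrs  (1B, 1-aligned)
1..2  -- padding (1B)
2..4  blocks  (2B, 2-aligned)
4..12  n_entries  (8B, 2-aligned)
12..20  inode  (8B, 2-aligned)
20..21  size  (1B, 1-aligned)
21..22  reserved  (1B, 1-aligned)
22..46  offset  (24B, 1-aligned)
46..54  crc  (8B, 2-aligned)
54..62  version  (8B, 2-aligned)
sizeof = 62, alignof = 2
array of 24: 24 × 62 = 1488

1488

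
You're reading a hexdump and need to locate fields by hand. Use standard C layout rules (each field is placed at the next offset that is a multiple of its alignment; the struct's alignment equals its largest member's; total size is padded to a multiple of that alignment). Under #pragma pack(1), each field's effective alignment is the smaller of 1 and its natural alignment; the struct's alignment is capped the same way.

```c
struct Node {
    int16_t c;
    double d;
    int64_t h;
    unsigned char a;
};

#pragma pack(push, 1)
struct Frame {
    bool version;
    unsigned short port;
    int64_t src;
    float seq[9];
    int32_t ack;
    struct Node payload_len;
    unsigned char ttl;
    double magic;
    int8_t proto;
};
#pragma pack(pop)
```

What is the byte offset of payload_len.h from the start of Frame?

Node: c at 0 (size 2, align 2) → ends 2; pad 6 to align 8 for d; d at 8 (size 8, align 8) → ends 16; h at 16 (size 8, align 8) → ends 24; a at 24 (size 1, align 1) → ends 25; tail pad 7 to reach multiple of 8; total 32 bytes, alignment 8
version at 0 (size 1, align 1) → ends 1
port at 1 (size 2, align 1) → ends 3
src at 3 (size 8, align 1) → ends 11
seq at 11 (size 36, align 1) → ends 47
ack at 47 (size 4, align 1) → ends 51
payload_len at 51 (size 32, align 1) → ends 83
within Node: h at 16
51 + 16 = 67

67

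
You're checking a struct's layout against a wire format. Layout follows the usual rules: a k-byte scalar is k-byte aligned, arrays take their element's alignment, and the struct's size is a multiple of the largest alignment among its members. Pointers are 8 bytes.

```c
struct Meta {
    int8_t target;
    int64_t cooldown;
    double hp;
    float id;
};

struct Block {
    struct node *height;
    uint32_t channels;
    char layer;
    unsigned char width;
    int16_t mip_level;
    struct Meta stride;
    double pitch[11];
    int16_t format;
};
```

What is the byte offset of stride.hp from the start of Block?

32

Meta: 0..1  target  (1B, 1-aligned); 1..8  -- padding (7B); 8..16  cooldown  (8B, 8-aligned); 16..24  hp  (8B, 8-aligned); 24..28  id  (4B, 4-aligned); 28..32  -- tail padding (4B); sizeof = 32, alignof = 8
0..8  height  (8B, 8-aligned)
8..12  channels  (4B, 4-aligned)
12..13  layer  (1B, 1-aligned)
13..14  width  (1B, 1-aligned)
14..16  mip_level  (2B, 2-aligned)
16..48  stride  (32B, 8-aligned)
within Meta: hp at 16
16 + 16 = 32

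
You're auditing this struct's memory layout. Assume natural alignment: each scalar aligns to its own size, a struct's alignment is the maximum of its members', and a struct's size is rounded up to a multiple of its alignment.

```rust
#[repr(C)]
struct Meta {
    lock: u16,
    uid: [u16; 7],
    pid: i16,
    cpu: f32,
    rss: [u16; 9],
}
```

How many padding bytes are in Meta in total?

lock at 0 (size 2, align 2) → ends 2
uid at 2 (size 14, align 2) → ends 16
pid at 16 (size 2, align 2) → ends 18
pad 2 to align 4 for cpu
cpu at 20 (size 4, align 4) → ends 24
rss at 24 (size 18, align 2) → ends 42
tail pad 2 to reach multiple of 4
total 44 bytes, alignment 4
data bytes 40, size 44 → padding 4

4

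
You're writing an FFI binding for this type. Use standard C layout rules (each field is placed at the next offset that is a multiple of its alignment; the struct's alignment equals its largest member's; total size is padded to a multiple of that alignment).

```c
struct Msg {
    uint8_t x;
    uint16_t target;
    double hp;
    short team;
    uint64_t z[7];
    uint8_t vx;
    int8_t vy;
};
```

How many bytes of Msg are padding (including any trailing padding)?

0..1  x  (1B, 1-aligned)
1..2  -- padding (1B)
2..4  target  (2B, 2-aligned)
4..8  -- padding (4B)
8..16  hp  (8B, 8-aligned)
16..18  team  (2B, 2-aligned)
18..24  -- padding (6B)
24..80  z  (56B, 8-aligned)
80..81  vx  (1B, 1-aligned)
81..82  vy  (1B, 1-aligned)
82..88  -- tail padding (6B)
sizeof = 88, alignof = 8
data bytes 71, size 88 → padding 17

17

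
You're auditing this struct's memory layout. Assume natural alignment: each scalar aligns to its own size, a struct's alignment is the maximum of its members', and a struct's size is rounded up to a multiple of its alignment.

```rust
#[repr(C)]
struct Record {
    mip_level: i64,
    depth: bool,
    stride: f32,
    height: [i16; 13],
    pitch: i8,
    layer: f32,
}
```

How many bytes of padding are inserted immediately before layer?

1

mip_level at 0 (size 8, align 8) → ends 8
depth at 8 (size 1, align 1) → ends 9
pad 3 to align 4 for stride
stride at 12 (size 4, align 4) → ends 16
height at 16 (size 26, align 2) → ends 42
pitch at 42 (size 1, align 1) → ends 43
pad 1 to align 4 for layer
layer at 44 (size 4, align 4) → ends 48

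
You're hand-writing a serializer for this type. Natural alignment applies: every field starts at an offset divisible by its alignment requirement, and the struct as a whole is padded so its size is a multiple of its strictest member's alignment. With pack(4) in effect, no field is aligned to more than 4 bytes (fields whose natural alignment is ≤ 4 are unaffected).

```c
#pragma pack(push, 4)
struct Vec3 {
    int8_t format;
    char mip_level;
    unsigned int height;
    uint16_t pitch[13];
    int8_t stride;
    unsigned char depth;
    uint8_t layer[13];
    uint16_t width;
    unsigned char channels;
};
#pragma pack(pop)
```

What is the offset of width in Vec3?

50

@0: format [1B, align 1] → 1
@1: mip_level [1B, align 1] → 2
+2 pad (align 4)
@4: height [4B, align 4] → 8
@8: pitch [26B, align 2] → 34
@34: stride [1B, align 1] → 35
@35: depth [1B, align 1] → 36
@36: layer [13B, align 1] → 49
+1 pad (align 2)
@50: width [2B, align 2] → 52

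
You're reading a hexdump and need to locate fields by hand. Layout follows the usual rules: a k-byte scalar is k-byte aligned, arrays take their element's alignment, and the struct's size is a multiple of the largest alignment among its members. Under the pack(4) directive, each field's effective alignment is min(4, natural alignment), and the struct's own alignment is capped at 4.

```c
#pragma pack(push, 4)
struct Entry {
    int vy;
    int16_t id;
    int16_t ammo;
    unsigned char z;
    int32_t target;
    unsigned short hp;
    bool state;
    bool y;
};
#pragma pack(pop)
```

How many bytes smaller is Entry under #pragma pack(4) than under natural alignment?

0

natural layout:
  vy at 0 (size 4, align 4) → ends 4
  id at 4 (size 2, align 2) → ends 6
  ammo at 6 (size 2, align 2) → ends 8
  z at 8 (size 1, align 1) → ends 9
  pad 3 to align 4 for target
  target at 12 (size 4, align 4) → ends 16
  hp at 16 (size 2, align 2) → ends 18
  state at 18 (size 1, align 1) → ends 19
  y at 19 (size 1, align 1) → ends 20
  total 20 bytes, alignment 4
packed(4) layout:
  vy at 0 (size 4, align 4) → ends 4
  id at 4 (size 2, align 2) → ends 6
  ammo at 6 (size 2, align 2) → ends 8
  z at 8 (size 1, align 1) → ends 9
  pad 3 to align 4 for target
  target at 12 (size 4, align 4) → ends 16
  hp at 16 (size 2, align 2) → ends 18
  state at 18 (size 1, align 1) → ends 19
  y at 19 (size 1, align 1) → ends 20
  total 20 bytes, alignment 4
20 − 20 = 0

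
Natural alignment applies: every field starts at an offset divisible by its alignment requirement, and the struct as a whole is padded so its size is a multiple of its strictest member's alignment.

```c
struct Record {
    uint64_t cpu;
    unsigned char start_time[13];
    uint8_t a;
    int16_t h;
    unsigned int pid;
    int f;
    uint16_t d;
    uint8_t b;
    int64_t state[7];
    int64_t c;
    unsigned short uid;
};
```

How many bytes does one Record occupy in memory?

112

0..8  cpu  (8B, 8-aligned)
8..21  start_time  (13B, 1-aligned)
21..22  a  (1B, 1-aligned)
22..24  h  (2B, 2-aligned)
24..28  pid  (4B, 4-aligned)
28..32  f  (4B, 4-aligned)
32..34  d  (2B, 2-aligned)
34..35  b  (1B, 1-aligned)
35..40  -- padding (5B)
40..96  state  (56B, 8-aligned)
96..104  c  (8B, 8-aligned)
104..106  uid  (2B, 2-aligned)
106..112  -- tail padding (6B)
sizeof = 112, alignof = 8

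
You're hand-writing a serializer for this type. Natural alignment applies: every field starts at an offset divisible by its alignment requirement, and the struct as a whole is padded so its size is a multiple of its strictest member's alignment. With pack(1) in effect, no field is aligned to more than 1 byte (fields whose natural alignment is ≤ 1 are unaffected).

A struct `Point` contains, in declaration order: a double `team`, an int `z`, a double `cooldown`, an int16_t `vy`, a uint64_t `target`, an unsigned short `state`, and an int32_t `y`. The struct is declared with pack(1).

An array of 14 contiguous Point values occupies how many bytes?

0..8  team  (8B, 1-aligned)
8..12  z  (4B, 1-aligned)
12..20  cooldown  (8B, 1-aligned)
20..22  vy  (2B, 1-aligned)
22..30  target  (8B, 1-aligned)
30..32  state  (2B, 1-aligned)
32..36  y  (4B, 1-aligned)
sizeof = 36, alignof = 1
array of 14: 14 × 36 = 504

504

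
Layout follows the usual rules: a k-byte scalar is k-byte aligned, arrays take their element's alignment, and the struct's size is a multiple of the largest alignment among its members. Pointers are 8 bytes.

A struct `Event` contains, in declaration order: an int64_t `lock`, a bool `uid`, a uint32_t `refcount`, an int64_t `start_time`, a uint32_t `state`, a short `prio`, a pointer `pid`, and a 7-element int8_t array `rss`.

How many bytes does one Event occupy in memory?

48

lock at 0 (size 8, align 8) → ends 8
uid at 8 (size 1, align 1) → ends 9
pad 3 to align 4 for refcount
refcount at 12 (size 4, align 4) → ends 16
start_time at 16 (size 8, align 8) → ends 24
state at 24 (size 4, align 4) → ends 28
prio at 28 (size 2, align 2) → ends 30
pad 2 to align 8 for pid
pid at 32 (size 8, align 8) → ends 40
rss at 40 (size 7, align 1) → ends 47
tail pad 1 to reach multiple of 8
total 48 bytes, alignment 8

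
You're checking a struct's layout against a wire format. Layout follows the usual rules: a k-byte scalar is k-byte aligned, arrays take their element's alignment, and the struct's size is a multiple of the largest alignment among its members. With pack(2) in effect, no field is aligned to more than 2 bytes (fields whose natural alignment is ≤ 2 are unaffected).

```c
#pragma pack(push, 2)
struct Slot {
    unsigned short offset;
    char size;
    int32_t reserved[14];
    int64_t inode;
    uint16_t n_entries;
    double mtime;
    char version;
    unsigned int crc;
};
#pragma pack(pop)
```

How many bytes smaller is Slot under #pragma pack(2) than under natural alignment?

12

natural layout:
  offset at 0 (size 2, align 2) → ends 2
  size at 2 (size 1, align 1) → ends 3
  pad 1 to align 4 for reserved
  reserved at 4 (size 56, align 4) → ends 60
  pad 4 to align 8 for inode
  inode at 64 (size 8, align 8) → ends 72
  n_entries at 72 (size 2, align 2) → ends 74
  pad 6 to align 8 for mtime
  mtime at 80 (size 8, align 8) → ends 88
  version at 88 (size 1, align 1) → ends 89
  pad 3 to align 4 for crc
  crc at 92 (size 4, align 4) → ends 96
  total 96 bytes, alignment 8
packed(2) layout:
  offset at 0 (size 2, align 2) → ends 2
  size at 2 (size 1, align 1) → ends 3
  pad 1 to align 2 for reserved
  reserved at 4 (size 56, align 2) → ends 60
  inode at 60 (size 8, align 2) → ends 68
  n_entries at 68 (size 2, align 2) → ends 70
  mtime at 70 (size 8, align 2) → ends 78
  version at 78 (size 1, align 1) → ends 79
  pad 1 to align 2 for crc
  crc at 80 (size 4, align 2) → ends 84
  total 84 bytes, alignment 2
96 − 84 = 12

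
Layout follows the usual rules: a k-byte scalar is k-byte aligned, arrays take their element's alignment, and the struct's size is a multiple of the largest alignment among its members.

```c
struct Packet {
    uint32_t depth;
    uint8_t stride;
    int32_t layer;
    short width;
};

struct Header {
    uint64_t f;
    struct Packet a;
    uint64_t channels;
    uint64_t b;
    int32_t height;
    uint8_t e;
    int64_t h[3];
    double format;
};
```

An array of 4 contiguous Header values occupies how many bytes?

320

Packet: @0: depth [4B, align 4] → 4; @4: stride [1B, align 1] → 5; +3 pad (align 4); @8: layer [4B, align 4] → 12; @12: width [2B, align 2] → 14; +2 tail pad (align 4); size 16, align 4
@0: f [8B, align 8] → 8
@8: a [16B, align 4] → 24
@24: channels [8B, align 8] → 32
@32: b [8B, align 8] → 40
@40: height [4B, align 4] → 44
@44: e [1B, align 1] → 45
+3 pad (align 8)
@48: h [24B, align 8] → 72
@72: format [8B, align 8] → 80
size 80, align 8
array of 4: 4 × 80 = 320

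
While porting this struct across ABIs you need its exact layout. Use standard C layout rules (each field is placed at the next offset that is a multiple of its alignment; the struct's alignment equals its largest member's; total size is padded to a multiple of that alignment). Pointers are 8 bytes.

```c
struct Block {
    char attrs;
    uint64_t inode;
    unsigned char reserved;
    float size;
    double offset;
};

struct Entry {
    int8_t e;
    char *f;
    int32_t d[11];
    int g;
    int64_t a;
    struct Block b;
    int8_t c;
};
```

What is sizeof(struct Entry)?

112

Block: attrs at 0 (size 1, align 1) → ends 1; pad 7 to align 8 for inode; inode at 8 (size 8, align 8) → ends 16; reserved at 16 (size 1, align 1) → ends 17; pad 3 to align 4 for size; size at 20 (size 4, align 4) → ends 24; offset at 24 (size 8, align 8) → ends 32; total 32 bytes, alignment 8
e at 0 (size 1, align 1) → ends 1
pad 7 to align 8 for f
f at 8 (size 8, align 8) → ends 16
d at 16 (size 44, align 4) → ends 60
g at 60 (size 4, align 4) → ends 64
a at 64 (size 8, align 8) → ends 72
b at 72 (size 32, align 8) → ends 104
c at 104 (size 1, align 1) → ends 105
tail pad 7 to reach multiple of 8
total 112 bytes, alignment 8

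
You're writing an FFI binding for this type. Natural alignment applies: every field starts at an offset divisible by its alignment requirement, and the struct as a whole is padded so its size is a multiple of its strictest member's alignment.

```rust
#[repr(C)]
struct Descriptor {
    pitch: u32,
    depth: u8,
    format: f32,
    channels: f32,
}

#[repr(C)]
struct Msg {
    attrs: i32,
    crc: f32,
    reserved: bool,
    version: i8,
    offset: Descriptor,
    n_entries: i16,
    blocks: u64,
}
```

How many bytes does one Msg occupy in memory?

40

Descriptor: 0..4  pitch  (4B, 4-aligned); 4..5  depth  (1B, 1-aligned); 5..8  -- padding (3B); 8..12  format  (4B, 4-aligned); 12..16  channels  (4B, 4-aligned); sizeof = 16, alignof = 4
0..4  attrs  (4B, 4-aligned)
4..8  crc  (4B, 4-aligned)
8..9  reserved  (1B, 1-aligned)
9..10  version  (1B, 1-aligned)
10..12  -- padding (2B)
12..28  offset  (16B, 4-aligned)
28..30  n_entries  (2B, 2-aligned)
30..32  -- padding (2B)
32..40  blocks  (8B, 8-aligned)
sizeof = 40, alignof = 8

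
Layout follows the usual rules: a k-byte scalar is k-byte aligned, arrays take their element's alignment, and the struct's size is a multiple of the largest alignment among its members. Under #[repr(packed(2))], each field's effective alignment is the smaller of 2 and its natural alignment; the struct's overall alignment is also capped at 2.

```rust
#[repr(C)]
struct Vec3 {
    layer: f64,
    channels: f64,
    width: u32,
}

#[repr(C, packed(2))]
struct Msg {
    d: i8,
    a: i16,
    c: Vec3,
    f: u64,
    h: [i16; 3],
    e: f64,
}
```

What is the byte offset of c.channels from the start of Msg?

12

Vec3: @0: layer [8B, align 8] → 8; @8: channels [8B, align 8] → 16; @16: width [4B, align 4] → 20; +4 tail pad (align 8); size 24, align 8
@0: d [1B, align 1] → 1
+1 pad (align 2)
@2: a [2B, align 2] → 4
@4: c [24B, align 2] → 28
within Vec3: channels at 8
4 + 8 = 12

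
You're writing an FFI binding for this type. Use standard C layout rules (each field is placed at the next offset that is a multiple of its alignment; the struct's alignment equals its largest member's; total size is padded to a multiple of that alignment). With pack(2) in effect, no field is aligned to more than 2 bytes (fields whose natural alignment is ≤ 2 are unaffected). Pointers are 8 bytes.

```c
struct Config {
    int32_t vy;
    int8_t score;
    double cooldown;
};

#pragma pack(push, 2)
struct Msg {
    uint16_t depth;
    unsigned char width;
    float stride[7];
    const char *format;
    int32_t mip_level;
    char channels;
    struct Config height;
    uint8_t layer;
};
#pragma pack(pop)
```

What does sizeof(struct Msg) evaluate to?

64

Config: @0: vy [4B, align 4] → 4; @4: score [1B, align 1] → 5; +3 pad (align 8); @8: cooldown [8B, align 8] → 16; size 16, align 8
@0: depth [2B, align 2] → 2
@2: width [1B, align 1] → 3
+1 pad (align 2)
@4: stride [28B, align 2] → 32
@32: format [8B, align 2] → 40
@40: mip_level [4B, align 2] → 44
@44: channels [1B, align 1] → 45
+1 pad (align 2)
@46: height [16B, align 2] → 62
@62: layer [1B, align 1] → 63
+1 tail pad (align 2)
size 64, align 2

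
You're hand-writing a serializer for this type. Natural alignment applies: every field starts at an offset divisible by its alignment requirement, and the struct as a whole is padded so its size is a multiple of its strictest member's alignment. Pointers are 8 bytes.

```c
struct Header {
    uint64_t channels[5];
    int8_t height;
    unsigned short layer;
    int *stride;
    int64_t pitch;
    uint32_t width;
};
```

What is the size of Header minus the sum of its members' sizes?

9

channels at 0 (size 40, align 8) → ends 40
height at 40 (size 1, align 1) → ends 41
pad 1 to align 2 for layer
layer at 42 (size 2, align 2) → ends 44
pad 4 to align 8 for stride
stride at 48 (size 8, align 8) → ends 56
pitch at 56 (size 8, align 8) → ends 64
width at 64 (size 4, align 4) → ends 68
tail pad 4 to reach multiple of 8
total 72 bytes, alignment 8
data bytes 63, size 72 → padding 9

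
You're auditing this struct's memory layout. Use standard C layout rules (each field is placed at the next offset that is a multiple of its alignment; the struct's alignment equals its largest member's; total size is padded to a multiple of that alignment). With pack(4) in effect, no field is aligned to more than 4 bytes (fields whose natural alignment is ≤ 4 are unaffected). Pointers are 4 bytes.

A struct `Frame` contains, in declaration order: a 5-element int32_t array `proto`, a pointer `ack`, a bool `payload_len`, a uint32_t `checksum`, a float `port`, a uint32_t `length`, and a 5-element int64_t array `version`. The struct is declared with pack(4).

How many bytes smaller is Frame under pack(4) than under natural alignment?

0

natural layout:
  proto at 0 (size 20, align 4) → ends 20
  ack at 20 (size 4, align 4) → ends 24
  payload_len at 24 (size 1, align 1) → ends 25
  pad 3 to align 4 for checksum
  checksum at 28 (size 4, align 4) → ends 32
  port at 32 (size 4, align 4) → ends 36
  length at 36 (size 4, align 4) → ends 40
  version at 40 (size 40, align 8) → ends 80
  total 80 bytes, alignment 8
packed(4) layout:
  proto at 0 (size 20, align 4) → ends 20
  ack at 20 (size 4, align 4) → ends 24
  payload_len at 24 (size 1, align 1) → ends 25
  pad 3 to align 4 for checksum
  checksum at 28 (size 4, align 4) → ends 32
  port at 32 (size 4, align 4) → ends 36
  length at 36 (size 4, align 4) → ends 40
  version at 40 (size 40, align 4) → ends 80
  total 80 bytes, alignment 4
80 − 80 = 0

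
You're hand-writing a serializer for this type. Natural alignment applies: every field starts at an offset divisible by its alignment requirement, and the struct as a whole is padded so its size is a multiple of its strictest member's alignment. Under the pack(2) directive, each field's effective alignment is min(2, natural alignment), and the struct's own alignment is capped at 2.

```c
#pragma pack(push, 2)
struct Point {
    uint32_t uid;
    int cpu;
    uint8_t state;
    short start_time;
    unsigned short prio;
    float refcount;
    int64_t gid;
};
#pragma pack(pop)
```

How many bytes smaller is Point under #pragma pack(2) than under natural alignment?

6

natural layout:
  @0: uid [4B, align 4] → 4
  @4: cpu [4B, align 4] → 8
  @8: state [1B, align 1] → 9
  +1 pad (align 2)
  @10: start_time [2B, align 2] → 12
  @12: prio [2B, align 2] → 14
  +2 pad (align 4)
  @16: refcount [4B, align 4] → 20
  +4 pad (align 8)
  @24: gid [8B, align 8] → 32
  size 32, align 8
packed(2) layout:
  @0: uid [4B, align 2] → 4
  @4: cpu [4B, align 2] → 8
  @8: state [1B, align 1] → 9
  +1 pad (align 2)
  @10: start_time [2B, align 2] → 12
  @12: prio [2B, align 2] → 14
  @14: refcount [4B, align 2] → 18
  @18: gid [8B, align 2] → 26
  size 26, align 2
32 − 26 = 6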